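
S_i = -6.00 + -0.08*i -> [-6.0, -6.08, -6.16, -6.24, -6.32]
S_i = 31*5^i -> [31, 155, 775, 3875, 19375]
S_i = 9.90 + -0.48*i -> [9.9, 9.42, 8.94, 8.46, 7.98]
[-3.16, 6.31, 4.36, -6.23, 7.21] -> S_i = Random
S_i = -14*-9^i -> [-14, 126, -1134, 10206, -91854]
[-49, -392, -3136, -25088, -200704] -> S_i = -49*8^i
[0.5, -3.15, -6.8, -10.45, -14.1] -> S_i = 0.50 + -3.65*i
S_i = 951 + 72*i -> [951, 1023, 1095, 1167, 1239]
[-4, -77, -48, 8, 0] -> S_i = Random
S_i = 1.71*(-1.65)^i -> [1.71, -2.82, 4.66, -7.68, 12.67]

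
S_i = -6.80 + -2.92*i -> [-6.8, -9.72, -12.64, -15.56, -18.48]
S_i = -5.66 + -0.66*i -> [-5.66, -6.32, -6.98, -7.64, -8.3]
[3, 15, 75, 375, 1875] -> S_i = 3*5^i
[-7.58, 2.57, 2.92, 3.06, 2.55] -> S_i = Random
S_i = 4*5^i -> [4, 20, 100, 500, 2500]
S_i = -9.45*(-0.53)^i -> [-9.45, 5.01, -2.65, 1.41, -0.75]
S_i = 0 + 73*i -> [0, 73, 146, 219, 292]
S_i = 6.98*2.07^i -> [6.98, 14.45, 29.91, 61.91, 128.16]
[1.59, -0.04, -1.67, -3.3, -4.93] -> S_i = 1.59 + -1.63*i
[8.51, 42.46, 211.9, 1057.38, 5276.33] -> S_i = 8.51*4.99^i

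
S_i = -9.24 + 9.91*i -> [-9.24, 0.67, 10.58, 20.49, 30.4]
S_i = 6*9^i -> [6, 54, 486, 4374, 39366]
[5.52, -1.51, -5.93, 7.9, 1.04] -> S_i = Random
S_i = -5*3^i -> [-5, -15, -45, -135, -405]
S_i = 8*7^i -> [8, 56, 392, 2744, 19208]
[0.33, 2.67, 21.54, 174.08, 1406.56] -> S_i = 0.33*8.08^i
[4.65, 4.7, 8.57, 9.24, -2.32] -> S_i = Random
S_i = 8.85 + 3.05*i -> [8.85, 11.9, 14.95, 18.0, 21.05]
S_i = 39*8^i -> [39, 312, 2496, 19968, 159744]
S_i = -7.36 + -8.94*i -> [-7.36, -16.3, -25.24, -34.18, -43.12]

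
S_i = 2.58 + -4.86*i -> [2.58, -2.28, -7.14, -12.0, -16.86]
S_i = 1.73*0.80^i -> [1.73, 1.38, 1.11, 0.89, 0.71]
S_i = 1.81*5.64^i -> [1.81, 10.21, 57.58, 324.73, 1831.45]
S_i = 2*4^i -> [2, 8, 32, 128, 512]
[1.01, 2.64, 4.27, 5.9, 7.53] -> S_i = 1.01 + 1.63*i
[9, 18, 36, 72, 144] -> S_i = 9*2^i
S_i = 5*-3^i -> [5, -15, 45, -135, 405]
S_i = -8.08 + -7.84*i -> [-8.08, -15.92, -23.76, -31.6, -39.44]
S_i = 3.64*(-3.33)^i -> [3.64, -12.12, 40.36, -134.41, 447.59]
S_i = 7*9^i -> [7, 63, 567, 5103, 45927]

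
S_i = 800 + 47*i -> [800, 847, 894, 941, 988]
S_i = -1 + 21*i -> [-1, 20, 41, 62, 83]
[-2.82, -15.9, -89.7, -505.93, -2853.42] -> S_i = -2.82*5.64^i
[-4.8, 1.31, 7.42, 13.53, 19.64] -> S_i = -4.80 + 6.11*i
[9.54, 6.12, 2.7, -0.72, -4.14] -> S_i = 9.54 + -3.42*i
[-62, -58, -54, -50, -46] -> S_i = -62 + 4*i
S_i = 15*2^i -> [15, 30, 60, 120, 240]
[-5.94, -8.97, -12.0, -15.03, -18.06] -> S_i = -5.94 + -3.03*i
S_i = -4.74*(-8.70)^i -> [-4.74, 41.24, -358.77, 3121.3, -27155.35]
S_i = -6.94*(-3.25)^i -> [-6.94, 22.56, -73.3, 238.24, -774.27]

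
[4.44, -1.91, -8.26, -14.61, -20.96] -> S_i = 4.44 + -6.35*i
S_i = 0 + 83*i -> [0, 83, 166, 249, 332]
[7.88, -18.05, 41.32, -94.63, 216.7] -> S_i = 7.88*(-2.29)^i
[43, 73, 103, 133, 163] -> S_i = 43 + 30*i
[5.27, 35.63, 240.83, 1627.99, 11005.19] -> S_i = 5.27*6.76^i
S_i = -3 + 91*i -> [-3, 88, 179, 270, 361]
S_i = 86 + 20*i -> [86, 106, 126, 146, 166]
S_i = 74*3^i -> [74, 222, 666, 1998, 5994]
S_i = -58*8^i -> [-58, -464, -3712, -29696, -237568]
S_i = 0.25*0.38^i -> [0.25, 0.1, 0.04, 0.01, 0.01]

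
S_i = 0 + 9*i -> [0, 9, 18, 27, 36]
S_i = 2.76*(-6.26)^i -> [2.76, -17.28, 108.16, -677.07, 4238.44]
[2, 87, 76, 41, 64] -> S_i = Random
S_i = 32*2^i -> [32, 64, 128, 256, 512]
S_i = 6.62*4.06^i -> [6.62, 26.88, 109.12, 443.03, 1798.71]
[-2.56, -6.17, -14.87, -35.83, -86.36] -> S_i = -2.56*2.41^i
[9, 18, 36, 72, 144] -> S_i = 9*2^i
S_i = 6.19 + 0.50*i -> [6.19, 6.69, 7.19, 7.69, 8.19]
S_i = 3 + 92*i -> [3, 95, 187, 279, 371]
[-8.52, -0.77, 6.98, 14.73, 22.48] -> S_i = -8.52 + 7.75*i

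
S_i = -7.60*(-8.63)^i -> [-7.6, 65.59, -566.02, 4884.79, -42155.75]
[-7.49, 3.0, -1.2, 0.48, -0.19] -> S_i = -7.49*(-0.40)^i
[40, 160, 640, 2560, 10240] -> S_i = 40*4^i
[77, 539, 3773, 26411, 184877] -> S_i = 77*7^i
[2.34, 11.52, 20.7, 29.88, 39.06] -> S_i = 2.34 + 9.18*i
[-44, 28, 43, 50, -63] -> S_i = Random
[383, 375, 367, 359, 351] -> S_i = 383 + -8*i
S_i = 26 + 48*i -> [26, 74, 122, 170, 218]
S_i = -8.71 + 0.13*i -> [-8.71, -8.58, -8.45, -8.32, -8.19]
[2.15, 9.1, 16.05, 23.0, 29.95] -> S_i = 2.15 + 6.95*i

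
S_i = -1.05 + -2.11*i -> [-1.05, -3.16, -5.27, -7.38, -9.49]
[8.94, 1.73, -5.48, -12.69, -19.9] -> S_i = 8.94 + -7.21*i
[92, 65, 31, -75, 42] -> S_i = Random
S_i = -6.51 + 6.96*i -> [-6.51, 0.45, 7.41, 14.37, 21.33]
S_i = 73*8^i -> [73, 584, 4672, 37376, 299008]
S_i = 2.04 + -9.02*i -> [2.04, -6.98, -16.0, -25.02, -34.04]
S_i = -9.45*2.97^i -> [-9.45, -28.07, -83.36, -247.57, -735.29]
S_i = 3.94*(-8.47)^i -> [3.94, -33.37, 282.66, -2394.12, 20278.22]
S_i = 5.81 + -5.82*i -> [5.81, -0.01, -5.83, -11.65, -17.47]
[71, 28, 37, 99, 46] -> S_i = Random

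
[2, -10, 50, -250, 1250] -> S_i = 2*-5^i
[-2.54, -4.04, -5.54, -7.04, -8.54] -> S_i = -2.54 + -1.50*i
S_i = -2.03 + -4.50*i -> [-2.03, -6.53, -11.03, -15.53, -20.03]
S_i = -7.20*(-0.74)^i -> [-7.2, 5.33, -3.94, 2.92, -2.16]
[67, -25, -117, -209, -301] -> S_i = 67 + -92*i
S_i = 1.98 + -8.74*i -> [1.98, -6.76, -15.5, -24.24, -32.98]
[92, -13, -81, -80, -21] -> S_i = Random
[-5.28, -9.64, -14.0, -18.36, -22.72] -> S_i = -5.28 + -4.36*i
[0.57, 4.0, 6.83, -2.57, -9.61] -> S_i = Random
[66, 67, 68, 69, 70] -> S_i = 66 + 1*i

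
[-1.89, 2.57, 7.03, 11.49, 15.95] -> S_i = -1.89 + 4.46*i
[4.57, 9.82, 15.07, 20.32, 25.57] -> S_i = 4.57 + 5.25*i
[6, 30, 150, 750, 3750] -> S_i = 6*5^i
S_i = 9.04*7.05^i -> [9.04, 63.73, 449.31, 3167.64, 22331.86]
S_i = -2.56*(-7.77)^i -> [-2.56, 19.89, -154.55, 1200.89, -9330.91]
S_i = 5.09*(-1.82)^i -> [5.09, -9.26, 16.86, -30.69, 55.85]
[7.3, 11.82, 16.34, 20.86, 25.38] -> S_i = 7.30 + 4.52*i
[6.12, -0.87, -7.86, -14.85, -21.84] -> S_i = 6.12 + -6.99*i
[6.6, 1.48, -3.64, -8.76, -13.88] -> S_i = 6.60 + -5.12*i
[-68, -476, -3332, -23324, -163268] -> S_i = -68*7^i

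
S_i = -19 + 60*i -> [-19, 41, 101, 161, 221]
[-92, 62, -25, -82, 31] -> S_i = Random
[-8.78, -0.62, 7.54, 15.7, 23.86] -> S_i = -8.78 + 8.16*i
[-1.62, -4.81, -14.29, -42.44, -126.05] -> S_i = -1.62*2.97^i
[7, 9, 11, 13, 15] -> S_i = 7 + 2*i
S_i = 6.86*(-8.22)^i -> [6.86, -56.39, 463.52, -3810.13, 31319.25]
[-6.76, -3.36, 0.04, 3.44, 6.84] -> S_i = -6.76 + 3.40*i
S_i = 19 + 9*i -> [19, 28, 37, 46, 55]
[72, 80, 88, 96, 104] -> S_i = 72 + 8*i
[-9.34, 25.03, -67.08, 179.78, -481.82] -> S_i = -9.34*(-2.68)^i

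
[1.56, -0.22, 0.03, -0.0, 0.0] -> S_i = 1.56*(-0.14)^i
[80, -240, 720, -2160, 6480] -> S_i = 80*-3^i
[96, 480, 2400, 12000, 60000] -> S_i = 96*5^i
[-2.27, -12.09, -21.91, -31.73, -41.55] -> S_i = -2.27 + -9.82*i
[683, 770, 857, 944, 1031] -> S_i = 683 + 87*i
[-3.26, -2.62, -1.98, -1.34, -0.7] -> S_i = -3.26 + 0.64*i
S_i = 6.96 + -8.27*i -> [6.96, -1.31, -9.58, -17.85, -26.12]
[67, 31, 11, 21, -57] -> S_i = Random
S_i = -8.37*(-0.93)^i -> [-8.37, 7.78, -7.24, 6.73, -6.26]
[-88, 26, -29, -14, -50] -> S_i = Random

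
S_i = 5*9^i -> [5, 45, 405, 3645, 32805]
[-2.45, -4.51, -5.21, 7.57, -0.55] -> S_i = Random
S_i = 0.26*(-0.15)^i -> [0.26, -0.04, 0.01, -0.0, 0.0]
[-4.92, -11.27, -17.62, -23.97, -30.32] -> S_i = -4.92 + -6.35*i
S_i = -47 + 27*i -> [-47, -20, 7, 34, 61]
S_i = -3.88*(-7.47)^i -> [-3.88, 28.98, -216.51, 1617.31, -12081.31]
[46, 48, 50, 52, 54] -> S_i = 46 + 2*i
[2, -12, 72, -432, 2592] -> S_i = 2*-6^i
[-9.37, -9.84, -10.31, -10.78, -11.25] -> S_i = -9.37 + -0.47*i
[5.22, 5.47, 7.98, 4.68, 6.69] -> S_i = Random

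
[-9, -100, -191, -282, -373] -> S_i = -9 + -91*i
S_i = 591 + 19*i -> [591, 610, 629, 648, 667]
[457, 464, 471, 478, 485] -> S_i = 457 + 7*i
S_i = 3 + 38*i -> [3, 41, 79, 117, 155]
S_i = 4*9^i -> [4, 36, 324, 2916, 26244]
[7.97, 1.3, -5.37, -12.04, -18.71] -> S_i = 7.97 + -6.67*i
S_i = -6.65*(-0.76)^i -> [-6.65, 5.05, -3.84, 2.92, -2.22]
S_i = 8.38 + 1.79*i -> [8.38, 10.17, 11.96, 13.75, 15.54]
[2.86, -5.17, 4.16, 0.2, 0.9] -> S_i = Random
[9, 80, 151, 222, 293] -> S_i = 9 + 71*i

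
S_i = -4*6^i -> [-4, -24, -144, -864, -5184]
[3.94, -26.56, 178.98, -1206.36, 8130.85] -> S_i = 3.94*(-6.74)^i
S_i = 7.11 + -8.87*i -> [7.11, -1.76, -10.63, -19.5, -28.37]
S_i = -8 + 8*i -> [-8, 0, 8, 16, 24]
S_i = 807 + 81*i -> [807, 888, 969, 1050, 1131]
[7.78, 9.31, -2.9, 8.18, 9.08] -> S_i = Random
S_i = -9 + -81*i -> [-9, -90, -171, -252, -333]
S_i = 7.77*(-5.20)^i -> [7.77, -40.4, 210.1, -1092.52, 5681.13]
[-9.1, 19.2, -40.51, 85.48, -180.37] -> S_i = -9.10*(-2.11)^i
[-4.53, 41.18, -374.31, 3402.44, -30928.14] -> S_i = -4.53*(-9.09)^i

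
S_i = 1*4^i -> [1, 4, 16, 64, 256]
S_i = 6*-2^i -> [6, -12, 24, -48, 96]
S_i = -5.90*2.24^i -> [-5.9, -13.22, -29.6, -66.31, -148.54]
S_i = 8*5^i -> [8, 40, 200, 1000, 5000]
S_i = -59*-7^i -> [-59, 413, -2891, 20237, -141659]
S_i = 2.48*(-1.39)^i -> [2.48, -3.45, 4.79, -6.66, 9.26]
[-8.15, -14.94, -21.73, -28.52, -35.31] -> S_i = -8.15 + -6.79*i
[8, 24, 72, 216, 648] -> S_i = 8*3^i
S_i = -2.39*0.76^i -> [-2.39, -1.82, -1.38, -1.05, -0.8]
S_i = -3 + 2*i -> [-3, -1, 1, 3, 5]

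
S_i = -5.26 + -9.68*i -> [-5.26, -14.94, -24.62, -34.3, -43.98]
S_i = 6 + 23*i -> [6, 29, 52, 75, 98]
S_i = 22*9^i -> [22, 198, 1782, 16038, 144342]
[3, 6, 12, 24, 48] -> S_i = 3*2^i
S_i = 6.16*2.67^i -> [6.16, 16.45, 43.91, 117.25, 313.06]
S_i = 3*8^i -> [3, 24, 192, 1536, 12288]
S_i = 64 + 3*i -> [64, 67, 70, 73, 76]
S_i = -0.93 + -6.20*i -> [-0.93, -7.13, -13.33, -19.53, -25.73]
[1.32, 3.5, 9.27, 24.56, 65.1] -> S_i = 1.32*2.65^i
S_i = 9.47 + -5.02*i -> [9.47, 4.45, -0.57, -5.59, -10.61]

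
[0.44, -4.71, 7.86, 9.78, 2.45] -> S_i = Random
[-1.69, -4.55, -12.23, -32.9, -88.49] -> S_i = -1.69*2.69^i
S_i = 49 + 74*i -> [49, 123, 197, 271, 345]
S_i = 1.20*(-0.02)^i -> [1.2, -0.02, 0.0, -0.0, 0.0]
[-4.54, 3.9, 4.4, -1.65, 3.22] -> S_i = Random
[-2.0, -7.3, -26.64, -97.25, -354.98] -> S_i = -2.00*3.65^i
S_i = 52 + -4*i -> [52, 48, 44, 40, 36]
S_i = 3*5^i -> [3, 15, 75, 375, 1875]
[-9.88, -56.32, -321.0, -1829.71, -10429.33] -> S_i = -9.88*5.70^i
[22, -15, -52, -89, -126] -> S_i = 22 + -37*i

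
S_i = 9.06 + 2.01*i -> [9.06, 11.07, 13.08, 15.09, 17.1]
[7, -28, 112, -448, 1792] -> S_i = 7*-4^i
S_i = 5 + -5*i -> [5, 0, -5, -10, -15]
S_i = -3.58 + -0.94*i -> [-3.58, -4.52, -5.46, -6.4, -7.34]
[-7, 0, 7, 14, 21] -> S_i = -7 + 7*i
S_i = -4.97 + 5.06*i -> [-4.97, 0.09, 5.15, 10.21, 15.27]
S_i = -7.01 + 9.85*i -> [-7.01, 2.84, 12.69, 22.54, 32.39]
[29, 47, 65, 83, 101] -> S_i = 29 + 18*i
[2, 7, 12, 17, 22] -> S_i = 2 + 5*i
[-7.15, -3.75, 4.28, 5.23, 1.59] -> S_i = Random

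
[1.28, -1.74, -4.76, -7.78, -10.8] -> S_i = 1.28 + -3.02*i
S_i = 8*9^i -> [8, 72, 648, 5832, 52488]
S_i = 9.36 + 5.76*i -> [9.36, 15.12, 20.88, 26.64, 32.4]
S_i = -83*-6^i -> [-83, 498, -2988, 17928, -107568]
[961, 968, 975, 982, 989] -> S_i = 961 + 7*i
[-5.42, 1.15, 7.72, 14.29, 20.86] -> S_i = -5.42 + 6.57*i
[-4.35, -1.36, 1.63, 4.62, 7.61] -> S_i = -4.35 + 2.99*i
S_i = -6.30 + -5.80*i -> [-6.3, -12.1, -17.9, -23.7, -29.5]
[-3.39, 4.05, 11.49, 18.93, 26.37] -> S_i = -3.39 + 7.44*i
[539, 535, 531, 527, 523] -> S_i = 539 + -4*i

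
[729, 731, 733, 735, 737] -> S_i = 729 + 2*i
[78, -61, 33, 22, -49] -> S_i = Random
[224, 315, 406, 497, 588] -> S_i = 224 + 91*i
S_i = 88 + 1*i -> [88, 89, 90, 91, 92]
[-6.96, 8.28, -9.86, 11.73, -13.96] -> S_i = -6.96*(-1.19)^i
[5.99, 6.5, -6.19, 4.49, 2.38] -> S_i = Random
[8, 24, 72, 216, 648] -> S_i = 8*3^i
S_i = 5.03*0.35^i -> [5.03, 1.76, 0.62, 0.22, 0.08]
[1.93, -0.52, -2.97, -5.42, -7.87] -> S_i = 1.93 + -2.45*i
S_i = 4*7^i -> [4, 28, 196, 1372, 9604]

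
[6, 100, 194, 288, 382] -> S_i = 6 + 94*i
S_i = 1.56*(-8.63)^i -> [1.56, -13.46, 116.18, -1002.67, 8653.02]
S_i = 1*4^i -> [1, 4, 16, 64, 256]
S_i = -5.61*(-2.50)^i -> [-5.61, 14.02, -35.06, 87.66, -219.14]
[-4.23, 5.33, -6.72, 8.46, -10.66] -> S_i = -4.23*(-1.26)^i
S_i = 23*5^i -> [23, 115, 575, 2875, 14375]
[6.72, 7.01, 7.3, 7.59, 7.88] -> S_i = 6.72 + 0.29*i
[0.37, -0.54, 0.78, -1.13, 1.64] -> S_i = 0.37*(-1.45)^i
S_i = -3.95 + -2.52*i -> [-3.95, -6.47, -8.99, -11.51, -14.03]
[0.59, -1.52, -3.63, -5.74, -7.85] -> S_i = 0.59 + -2.11*i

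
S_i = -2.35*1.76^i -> [-2.35, -4.14, -7.28, -12.81, -22.55]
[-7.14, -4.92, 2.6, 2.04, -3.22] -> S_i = Random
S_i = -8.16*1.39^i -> [-8.16, -11.34, -15.77, -21.91, -30.46]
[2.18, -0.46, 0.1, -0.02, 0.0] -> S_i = 2.18*(-0.21)^i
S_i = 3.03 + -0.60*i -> [3.03, 2.43, 1.83, 1.23, 0.63]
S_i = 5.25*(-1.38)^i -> [5.25, -7.24, 10.0, -13.8, 19.04]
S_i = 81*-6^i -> [81, -486, 2916, -17496, 104976]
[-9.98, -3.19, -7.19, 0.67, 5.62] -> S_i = Random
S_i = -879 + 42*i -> [-879, -837, -795, -753, -711]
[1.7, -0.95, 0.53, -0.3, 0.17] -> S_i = 1.70*(-0.56)^i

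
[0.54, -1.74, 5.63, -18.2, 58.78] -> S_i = 0.54*(-3.23)^i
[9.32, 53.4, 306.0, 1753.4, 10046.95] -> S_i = 9.32*5.73^i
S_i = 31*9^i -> [31, 279, 2511, 22599, 203391]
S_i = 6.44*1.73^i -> [6.44, 11.14, 19.27, 33.34, 57.69]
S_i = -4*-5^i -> [-4, 20, -100, 500, -2500]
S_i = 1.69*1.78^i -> [1.69, 3.01, 5.35, 9.53, 16.97]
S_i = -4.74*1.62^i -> [-4.74, -7.68, -12.44, -20.15, -32.65]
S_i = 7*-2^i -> [7, -14, 28, -56, 112]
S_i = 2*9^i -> [2, 18, 162, 1458, 13122]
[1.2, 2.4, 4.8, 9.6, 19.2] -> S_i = 1.20*2.00^i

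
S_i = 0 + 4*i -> [0, 4, 8, 12, 16]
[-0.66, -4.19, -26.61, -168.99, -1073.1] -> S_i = -0.66*6.35^i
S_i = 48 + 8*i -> [48, 56, 64, 72, 80]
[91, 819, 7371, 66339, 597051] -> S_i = 91*9^i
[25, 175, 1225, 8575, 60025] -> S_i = 25*7^i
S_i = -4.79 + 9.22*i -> [-4.79, 4.43, 13.65, 22.87, 32.09]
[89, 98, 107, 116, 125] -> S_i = 89 + 9*i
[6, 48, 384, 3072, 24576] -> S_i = 6*8^i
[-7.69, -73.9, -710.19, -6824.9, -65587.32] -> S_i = -7.69*9.61^i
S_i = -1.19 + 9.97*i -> [-1.19, 8.78, 18.75, 28.72, 38.69]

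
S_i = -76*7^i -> [-76, -532, -3724, -26068, -182476]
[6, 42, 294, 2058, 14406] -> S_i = 6*7^i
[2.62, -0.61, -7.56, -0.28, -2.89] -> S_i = Random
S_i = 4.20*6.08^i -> [4.2, 25.54, 155.26, 943.97, 5739.36]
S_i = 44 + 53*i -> [44, 97, 150, 203, 256]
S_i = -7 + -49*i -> [-7, -56, -105, -154, -203]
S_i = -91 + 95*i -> [-91, 4, 99, 194, 289]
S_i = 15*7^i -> [15, 105, 735, 5145, 36015]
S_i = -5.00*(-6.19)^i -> [-5.0, 30.95, -191.58, 1185.88, -7340.62]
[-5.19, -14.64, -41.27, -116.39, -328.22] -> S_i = -5.19*2.82^i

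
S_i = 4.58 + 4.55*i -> [4.58, 9.13, 13.68, 18.23, 22.78]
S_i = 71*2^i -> [71, 142, 284, 568, 1136]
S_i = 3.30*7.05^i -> [3.3, 23.26, 164.02, 1156.33, 8152.12]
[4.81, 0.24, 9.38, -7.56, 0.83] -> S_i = Random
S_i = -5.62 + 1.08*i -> [-5.62, -4.54, -3.46, -2.38, -1.3]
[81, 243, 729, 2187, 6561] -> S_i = 81*3^i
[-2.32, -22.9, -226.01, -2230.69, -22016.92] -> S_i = -2.32*9.87^i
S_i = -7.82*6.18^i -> [-7.82, -48.33, -298.66, -1845.75, -11406.72]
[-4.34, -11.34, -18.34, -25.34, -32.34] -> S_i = -4.34 + -7.00*i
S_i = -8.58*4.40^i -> [-8.58, -37.75, -166.11, -730.88, -3215.87]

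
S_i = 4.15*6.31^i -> [4.15, 26.19, 165.24, 1042.64, 6579.09]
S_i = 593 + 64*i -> [593, 657, 721, 785, 849]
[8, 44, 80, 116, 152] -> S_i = 8 + 36*i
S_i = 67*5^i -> [67, 335, 1675, 8375, 41875]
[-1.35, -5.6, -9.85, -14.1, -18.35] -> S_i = -1.35 + -4.25*i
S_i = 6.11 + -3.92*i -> [6.11, 2.19, -1.73, -5.65, -9.57]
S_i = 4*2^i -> [4, 8, 16, 32, 64]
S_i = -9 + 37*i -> [-9, 28, 65, 102, 139]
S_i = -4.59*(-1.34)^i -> [-4.59, 6.15, -8.24, 11.04, -14.8]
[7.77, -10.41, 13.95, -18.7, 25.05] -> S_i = 7.77*(-1.34)^i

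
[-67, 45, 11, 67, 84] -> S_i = Random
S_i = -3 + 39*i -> [-3, 36, 75, 114, 153]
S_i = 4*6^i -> [4, 24, 144, 864, 5184]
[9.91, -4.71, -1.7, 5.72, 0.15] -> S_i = Random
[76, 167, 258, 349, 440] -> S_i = 76 + 91*i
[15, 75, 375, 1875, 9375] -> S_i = 15*5^i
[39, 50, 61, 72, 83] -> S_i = 39 + 11*i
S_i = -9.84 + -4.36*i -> [-9.84, -14.2, -18.56, -22.92, -27.28]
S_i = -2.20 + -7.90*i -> [-2.2, -10.1, -18.0, -25.9, -33.8]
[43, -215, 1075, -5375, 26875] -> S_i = 43*-5^i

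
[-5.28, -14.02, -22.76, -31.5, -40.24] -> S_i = -5.28 + -8.74*i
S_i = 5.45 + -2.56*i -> [5.45, 2.89, 0.33, -2.23, -4.79]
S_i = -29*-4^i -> [-29, 116, -464, 1856, -7424]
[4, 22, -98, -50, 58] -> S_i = Random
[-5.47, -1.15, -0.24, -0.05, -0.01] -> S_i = -5.47*0.21^i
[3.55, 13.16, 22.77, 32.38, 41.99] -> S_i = 3.55 + 9.61*i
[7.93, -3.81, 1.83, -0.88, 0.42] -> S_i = 7.93*(-0.48)^i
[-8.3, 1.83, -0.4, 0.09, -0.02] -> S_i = -8.30*(-0.22)^i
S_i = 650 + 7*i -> [650, 657, 664, 671, 678]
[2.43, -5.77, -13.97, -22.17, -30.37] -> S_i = 2.43 + -8.20*i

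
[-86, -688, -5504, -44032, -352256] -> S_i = -86*8^i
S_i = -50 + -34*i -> [-50, -84, -118, -152, -186]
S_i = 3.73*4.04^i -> [3.73, 15.07, 60.88, 245.95, 993.65]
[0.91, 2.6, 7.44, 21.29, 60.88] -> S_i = 0.91*2.86^i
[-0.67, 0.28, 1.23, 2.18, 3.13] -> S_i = -0.67 + 0.95*i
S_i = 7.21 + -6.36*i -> [7.21, 0.85, -5.51, -11.87, -18.23]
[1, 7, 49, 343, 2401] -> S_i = 1*7^i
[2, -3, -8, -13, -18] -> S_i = 2 + -5*i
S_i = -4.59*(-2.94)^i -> [-4.59, 13.49, -39.67, 116.64, -342.93]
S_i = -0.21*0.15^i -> [-0.21, -0.03, -0.0, -0.0, -0.0]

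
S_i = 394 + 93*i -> [394, 487, 580, 673, 766]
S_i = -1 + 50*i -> [-1, 49, 99, 149, 199]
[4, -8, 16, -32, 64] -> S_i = 4*-2^i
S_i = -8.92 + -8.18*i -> [-8.92, -17.1, -25.28, -33.46, -41.64]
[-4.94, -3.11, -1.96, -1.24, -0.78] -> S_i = -4.94*0.63^i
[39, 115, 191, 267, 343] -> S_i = 39 + 76*i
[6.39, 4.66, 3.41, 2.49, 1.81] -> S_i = 6.39*0.73^i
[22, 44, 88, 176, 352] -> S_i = 22*2^i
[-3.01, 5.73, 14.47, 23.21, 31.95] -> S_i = -3.01 + 8.74*i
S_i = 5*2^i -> [5, 10, 20, 40, 80]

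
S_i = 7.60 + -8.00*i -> [7.6, -0.4, -8.4, -16.4, -24.4]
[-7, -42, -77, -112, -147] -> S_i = -7 + -35*i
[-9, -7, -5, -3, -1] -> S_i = -9 + 2*i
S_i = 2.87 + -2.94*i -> [2.87, -0.07, -3.01, -5.95, -8.89]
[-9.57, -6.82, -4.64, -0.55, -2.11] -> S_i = Random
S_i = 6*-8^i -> [6, -48, 384, -3072, 24576]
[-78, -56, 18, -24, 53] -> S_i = Random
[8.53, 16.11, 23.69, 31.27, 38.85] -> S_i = 8.53 + 7.58*i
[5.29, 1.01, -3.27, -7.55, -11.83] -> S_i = 5.29 + -4.28*i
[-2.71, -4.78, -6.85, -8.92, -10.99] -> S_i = -2.71 + -2.07*i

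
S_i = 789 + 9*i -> [789, 798, 807, 816, 825]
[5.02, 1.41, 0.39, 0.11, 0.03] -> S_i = 5.02*0.28^i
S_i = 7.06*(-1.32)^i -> [7.06, -9.32, 12.3, -16.24, 21.43]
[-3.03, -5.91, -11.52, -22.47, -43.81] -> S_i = -3.03*1.95^i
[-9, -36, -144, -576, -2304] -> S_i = -9*4^i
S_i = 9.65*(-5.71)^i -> [9.65, -55.1, 314.63, -1796.53, 10258.21]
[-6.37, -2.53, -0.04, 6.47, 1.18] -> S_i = Random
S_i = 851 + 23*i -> [851, 874, 897, 920, 943]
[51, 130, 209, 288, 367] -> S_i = 51 + 79*i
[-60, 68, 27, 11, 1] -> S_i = Random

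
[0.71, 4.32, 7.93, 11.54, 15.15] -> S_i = 0.71 + 3.61*i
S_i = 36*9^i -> [36, 324, 2916, 26244, 236196]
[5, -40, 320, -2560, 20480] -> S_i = 5*-8^i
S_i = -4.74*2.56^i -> [-4.74, -12.13, -31.06, -79.52, -203.58]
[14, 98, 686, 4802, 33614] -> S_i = 14*7^i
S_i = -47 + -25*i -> [-47, -72, -97, -122, -147]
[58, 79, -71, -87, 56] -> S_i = Random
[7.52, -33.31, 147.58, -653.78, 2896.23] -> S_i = 7.52*(-4.43)^i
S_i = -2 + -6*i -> [-2, -8, -14, -20, -26]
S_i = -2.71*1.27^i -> [-2.71, -3.44, -4.37, -5.55, -7.05]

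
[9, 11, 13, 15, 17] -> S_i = 9 + 2*i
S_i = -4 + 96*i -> [-4, 92, 188, 284, 380]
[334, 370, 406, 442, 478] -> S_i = 334 + 36*i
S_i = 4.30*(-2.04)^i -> [4.3, -8.77, 17.89, -36.51, 74.47]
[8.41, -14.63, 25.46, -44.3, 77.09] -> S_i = 8.41*(-1.74)^i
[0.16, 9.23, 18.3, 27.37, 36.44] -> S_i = 0.16 + 9.07*i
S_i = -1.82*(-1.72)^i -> [-1.82, 3.13, -5.38, 9.26, -15.93]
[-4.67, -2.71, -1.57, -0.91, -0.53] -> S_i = -4.67*0.58^i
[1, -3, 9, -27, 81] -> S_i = 1*-3^i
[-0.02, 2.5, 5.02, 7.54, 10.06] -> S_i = -0.02 + 2.52*i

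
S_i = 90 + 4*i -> [90, 94, 98, 102, 106]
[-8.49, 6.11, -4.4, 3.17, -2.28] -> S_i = -8.49*(-0.72)^i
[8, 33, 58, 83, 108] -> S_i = 8 + 25*i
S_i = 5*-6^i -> [5, -30, 180, -1080, 6480]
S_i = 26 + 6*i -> [26, 32, 38, 44, 50]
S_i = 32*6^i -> [32, 192, 1152, 6912, 41472]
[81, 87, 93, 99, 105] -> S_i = 81 + 6*i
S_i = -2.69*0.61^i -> [-2.69, -1.64, -1.0, -0.61, -0.37]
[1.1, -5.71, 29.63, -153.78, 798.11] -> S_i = 1.10*(-5.19)^i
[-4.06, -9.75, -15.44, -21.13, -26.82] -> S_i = -4.06 + -5.69*i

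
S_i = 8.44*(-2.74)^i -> [8.44, -23.13, 63.36, -173.62, 475.71]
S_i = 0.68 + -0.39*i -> [0.68, 0.29, -0.1, -0.49, -0.88]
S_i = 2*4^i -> [2, 8, 32, 128, 512]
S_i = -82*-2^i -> [-82, 164, -328, 656, -1312]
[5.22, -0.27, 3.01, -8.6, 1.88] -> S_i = Random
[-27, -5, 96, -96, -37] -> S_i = Random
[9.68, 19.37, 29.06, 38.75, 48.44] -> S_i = 9.68 + 9.69*i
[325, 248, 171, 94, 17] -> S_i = 325 + -77*i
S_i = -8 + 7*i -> [-8, -1, 6, 13, 20]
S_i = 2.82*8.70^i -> [2.82, 24.53, 213.45, 1856.98, 16155.71]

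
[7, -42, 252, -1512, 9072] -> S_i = 7*-6^i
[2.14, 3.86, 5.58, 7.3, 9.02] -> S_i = 2.14 + 1.72*i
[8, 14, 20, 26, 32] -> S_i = 8 + 6*i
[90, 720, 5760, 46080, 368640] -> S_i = 90*8^i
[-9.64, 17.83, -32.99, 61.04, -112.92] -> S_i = -9.64*(-1.85)^i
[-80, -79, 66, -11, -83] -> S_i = Random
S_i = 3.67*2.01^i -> [3.67, 7.38, 14.83, 29.8, 59.9]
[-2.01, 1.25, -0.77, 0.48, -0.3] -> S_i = -2.01*(-0.62)^i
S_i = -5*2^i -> [-5, -10, -20, -40, -80]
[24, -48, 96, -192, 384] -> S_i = 24*-2^i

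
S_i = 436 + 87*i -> [436, 523, 610, 697, 784]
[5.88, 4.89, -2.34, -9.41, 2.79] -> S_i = Random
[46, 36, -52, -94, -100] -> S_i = Random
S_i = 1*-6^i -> [1, -6, 36, -216, 1296]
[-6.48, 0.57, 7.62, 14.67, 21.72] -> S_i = -6.48 + 7.05*i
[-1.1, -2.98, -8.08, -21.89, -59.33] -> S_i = -1.10*2.71^i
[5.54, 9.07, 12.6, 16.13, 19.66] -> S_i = 5.54 + 3.53*i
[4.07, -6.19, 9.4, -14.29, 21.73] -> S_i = 4.07*(-1.52)^i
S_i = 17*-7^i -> [17, -119, 833, -5831, 40817]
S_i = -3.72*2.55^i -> [-3.72, -9.49, -24.19, -61.68, -157.29]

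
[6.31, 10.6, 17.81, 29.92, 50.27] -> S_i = 6.31*1.68^i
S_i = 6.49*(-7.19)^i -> [6.49, -46.66, 335.51, -2412.3, 17344.44]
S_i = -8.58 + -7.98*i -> [-8.58, -16.56, -24.54, -32.52, -40.5]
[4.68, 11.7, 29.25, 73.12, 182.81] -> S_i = 4.68*2.50^i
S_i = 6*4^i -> [6, 24, 96, 384, 1536]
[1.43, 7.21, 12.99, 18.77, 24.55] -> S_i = 1.43 + 5.78*i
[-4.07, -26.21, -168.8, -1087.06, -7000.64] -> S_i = -4.07*6.44^i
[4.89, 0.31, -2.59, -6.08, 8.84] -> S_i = Random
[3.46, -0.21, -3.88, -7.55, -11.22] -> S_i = 3.46 + -3.67*i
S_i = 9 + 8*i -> [9, 17, 25, 33, 41]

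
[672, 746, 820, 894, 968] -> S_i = 672 + 74*i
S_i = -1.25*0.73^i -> [-1.25, -0.91, -0.67, -0.49, -0.35]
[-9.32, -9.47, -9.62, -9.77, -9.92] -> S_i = -9.32 + -0.15*i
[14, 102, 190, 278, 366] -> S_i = 14 + 88*i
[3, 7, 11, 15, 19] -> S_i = 3 + 4*i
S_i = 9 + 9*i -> [9, 18, 27, 36, 45]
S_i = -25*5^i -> [-25, -125, -625, -3125, -15625]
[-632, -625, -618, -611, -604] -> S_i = -632 + 7*i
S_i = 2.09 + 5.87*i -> [2.09, 7.96, 13.83, 19.7, 25.57]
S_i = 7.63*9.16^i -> [7.63, 69.89, 640.2, 5864.23, 53716.34]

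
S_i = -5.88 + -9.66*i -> [-5.88, -15.54, -25.2, -34.86, -44.52]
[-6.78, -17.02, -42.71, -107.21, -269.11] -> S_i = -6.78*2.51^i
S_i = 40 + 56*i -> [40, 96, 152, 208, 264]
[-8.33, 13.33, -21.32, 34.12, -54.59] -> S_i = -8.33*(-1.60)^i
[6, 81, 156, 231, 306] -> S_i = 6 + 75*i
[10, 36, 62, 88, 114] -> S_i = 10 + 26*i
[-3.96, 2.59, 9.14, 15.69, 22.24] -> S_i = -3.96 + 6.55*i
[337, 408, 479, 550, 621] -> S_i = 337 + 71*i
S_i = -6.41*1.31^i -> [-6.41, -8.4, -11.0, -14.41, -18.88]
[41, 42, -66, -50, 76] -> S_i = Random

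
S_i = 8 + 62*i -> [8, 70, 132, 194, 256]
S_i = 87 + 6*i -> [87, 93, 99, 105, 111]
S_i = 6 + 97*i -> [6, 103, 200, 297, 394]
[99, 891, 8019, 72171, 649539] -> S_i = 99*9^i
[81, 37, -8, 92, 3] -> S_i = Random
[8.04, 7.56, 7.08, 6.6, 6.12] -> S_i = 8.04 + -0.48*i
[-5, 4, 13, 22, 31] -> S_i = -5 + 9*i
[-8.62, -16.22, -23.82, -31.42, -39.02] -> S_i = -8.62 + -7.60*i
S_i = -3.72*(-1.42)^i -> [-3.72, 5.28, -7.5, 10.65, -15.13]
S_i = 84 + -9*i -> [84, 75, 66, 57, 48]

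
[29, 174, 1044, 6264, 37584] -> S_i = 29*6^i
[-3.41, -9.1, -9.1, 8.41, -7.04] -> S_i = Random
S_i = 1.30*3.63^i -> [1.3, 4.72, 17.13, 62.18, 225.72]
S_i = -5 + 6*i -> [-5, 1, 7, 13, 19]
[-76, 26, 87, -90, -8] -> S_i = Random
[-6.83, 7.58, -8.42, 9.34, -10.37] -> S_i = -6.83*(-1.11)^i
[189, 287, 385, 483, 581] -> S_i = 189 + 98*i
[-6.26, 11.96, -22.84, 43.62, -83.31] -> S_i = -6.26*(-1.91)^i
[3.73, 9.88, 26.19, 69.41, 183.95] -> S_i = 3.73*2.65^i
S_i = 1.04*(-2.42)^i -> [1.04, -2.52, 6.09, -14.74, 35.67]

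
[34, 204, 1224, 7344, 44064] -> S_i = 34*6^i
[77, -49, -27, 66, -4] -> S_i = Random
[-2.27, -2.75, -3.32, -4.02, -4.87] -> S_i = -2.27*1.21^i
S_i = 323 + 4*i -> [323, 327, 331, 335, 339]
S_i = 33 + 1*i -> [33, 34, 35, 36, 37]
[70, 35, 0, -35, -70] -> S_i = 70 + -35*i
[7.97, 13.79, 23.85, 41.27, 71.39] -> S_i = 7.97*1.73^i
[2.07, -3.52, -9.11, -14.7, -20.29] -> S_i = 2.07 + -5.59*i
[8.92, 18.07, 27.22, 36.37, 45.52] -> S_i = 8.92 + 9.15*i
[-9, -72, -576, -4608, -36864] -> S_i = -9*8^i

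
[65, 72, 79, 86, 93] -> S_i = 65 + 7*i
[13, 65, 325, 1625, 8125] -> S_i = 13*5^i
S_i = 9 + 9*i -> [9, 18, 27, 36, 45]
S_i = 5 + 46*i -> [5, 51, 97, 143, 189]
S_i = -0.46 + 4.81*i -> [-0.46, 4.35, 9.16, 13.97, 18.78]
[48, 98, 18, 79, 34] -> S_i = Random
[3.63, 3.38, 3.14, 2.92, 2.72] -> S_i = 3.63*0.93^i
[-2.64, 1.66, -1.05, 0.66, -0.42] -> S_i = -2.64*(-0.63)^i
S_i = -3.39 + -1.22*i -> [-3.39, -4.61, -5.83, -7.05, -8.27]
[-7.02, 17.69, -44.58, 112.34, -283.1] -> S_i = -7.02*(-2.52)^i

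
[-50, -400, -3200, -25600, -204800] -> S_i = -50*8^i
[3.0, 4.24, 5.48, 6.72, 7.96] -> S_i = 3.00 + 1.24*i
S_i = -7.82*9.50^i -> [-7.82, -74.29, -705.76, -6704.67, -63694.39]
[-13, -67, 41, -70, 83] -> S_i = Random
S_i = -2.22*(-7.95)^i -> [-2.22, 17.65, -140.31, 1115.46, -8867.91]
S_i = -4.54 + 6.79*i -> [-4.54, 2.25, 9.04, 15.83, 22.62]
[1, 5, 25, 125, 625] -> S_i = 1*5^i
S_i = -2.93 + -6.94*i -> [-2.93, -9.87, -16.81, -23.75, -30.69]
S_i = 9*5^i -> [9, 45, 225, 1125, 5625]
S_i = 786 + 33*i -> [786, 819, 852, 885, 918]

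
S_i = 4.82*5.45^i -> [4.82, 26.27, 143.17, 780.25, 4252.39]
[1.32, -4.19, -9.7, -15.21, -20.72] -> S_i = 1.32 + -5.51*i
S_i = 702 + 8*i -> [702, 710, 718, 726, 734]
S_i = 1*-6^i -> [1, -6, 36, -216, 1296]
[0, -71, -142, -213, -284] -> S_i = 0 + -71*i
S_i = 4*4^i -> [4, 16, 64, 256, 1024]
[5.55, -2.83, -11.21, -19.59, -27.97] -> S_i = 5.55 + -8.38*i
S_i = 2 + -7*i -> [2, -5, -12, -19, -26]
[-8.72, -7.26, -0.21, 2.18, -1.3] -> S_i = Random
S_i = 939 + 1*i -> [939, 940, 941, 942, 943]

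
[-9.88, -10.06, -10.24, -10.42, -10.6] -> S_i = -9.88 + -0.18*i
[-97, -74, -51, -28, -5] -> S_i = -97 + 23*i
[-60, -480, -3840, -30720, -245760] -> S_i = -60*8^i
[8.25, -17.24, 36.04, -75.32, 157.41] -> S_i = 8.25*(-2.09)^i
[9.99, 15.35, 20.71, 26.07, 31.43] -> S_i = 9.99 + 5.36*i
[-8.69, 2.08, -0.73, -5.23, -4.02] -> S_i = Random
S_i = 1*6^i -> [1, 6, 36, 216, 1296]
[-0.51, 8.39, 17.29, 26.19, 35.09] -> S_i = -0.51 + 8.90*i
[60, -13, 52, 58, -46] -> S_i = Random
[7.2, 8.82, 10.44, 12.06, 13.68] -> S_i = 7.20 + 1.62*i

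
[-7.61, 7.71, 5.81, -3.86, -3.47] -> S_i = Random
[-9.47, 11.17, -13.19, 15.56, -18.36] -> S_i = -9.47*(-1.18)^i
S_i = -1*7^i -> [-1, -7, -49, -343, -2401]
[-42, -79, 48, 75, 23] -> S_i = Random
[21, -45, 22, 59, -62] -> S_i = Random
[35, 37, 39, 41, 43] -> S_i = 35 + 2*i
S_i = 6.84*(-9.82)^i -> [6.84, -67.17, 659.6, -6477.25, 63606.58]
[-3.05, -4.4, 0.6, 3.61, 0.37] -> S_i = Random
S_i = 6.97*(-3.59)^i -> [6.97, -25.02, 89.83, -322.49, 1157.74]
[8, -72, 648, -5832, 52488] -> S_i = 8*-9^i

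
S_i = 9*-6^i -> [9, -54, 324, -1944, 11664]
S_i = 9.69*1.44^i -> [9.69, 13.95, 20.09, 28.93, 41.67]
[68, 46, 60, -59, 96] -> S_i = Random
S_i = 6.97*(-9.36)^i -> [6.97, -65.24, 610.64, -5715.58, 53497.83]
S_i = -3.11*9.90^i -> [-3.11, -30.79, -304.81, -3017.63, -29874.54]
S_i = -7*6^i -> [-7, -42, -252, -1512, -9072]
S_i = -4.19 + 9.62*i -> [-4.19, 5.43, 15.05, 24.67, 34.29]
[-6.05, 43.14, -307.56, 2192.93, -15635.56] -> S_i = -6.05*(-7.13)^i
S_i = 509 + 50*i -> [509, 559, 609, 659, 709]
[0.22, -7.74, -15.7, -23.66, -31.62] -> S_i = 0.22 + -7.96*i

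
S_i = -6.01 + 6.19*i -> [-6.01, 0.18, 6.37, 12.56, 18.75]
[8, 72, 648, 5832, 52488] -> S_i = 8*9^i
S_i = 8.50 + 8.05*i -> [8.5, 16.55, 24.6, 32.65, 40.7]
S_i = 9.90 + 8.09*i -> [9.9, 17.99, 26.08, 34.17, 42.26]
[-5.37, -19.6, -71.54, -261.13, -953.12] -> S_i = -5.37*3.65^i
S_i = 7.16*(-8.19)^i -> [7.16, -58.64, 480.26, -3933.37, 32214.29]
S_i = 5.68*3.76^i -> [5.68, 21.36, 80.3, 301.93, 1135.27]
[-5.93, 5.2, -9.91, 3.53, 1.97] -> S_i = Random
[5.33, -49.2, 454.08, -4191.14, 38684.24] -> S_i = 5.33*(-9.23)^i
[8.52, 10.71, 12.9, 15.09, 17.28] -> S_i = 8.52 + 2.19*i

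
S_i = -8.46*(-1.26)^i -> [-8.46, 10.66, -13.43, 16.92, -21.32]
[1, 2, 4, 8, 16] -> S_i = 1*2^i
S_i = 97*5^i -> [97, 485, 2425, 12125, 60625]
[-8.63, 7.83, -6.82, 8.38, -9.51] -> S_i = Random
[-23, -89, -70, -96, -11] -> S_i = Random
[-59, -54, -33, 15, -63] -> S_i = Random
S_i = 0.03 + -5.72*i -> [0.03, -5.69, -11.41, -17.13, -22.85]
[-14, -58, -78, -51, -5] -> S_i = Random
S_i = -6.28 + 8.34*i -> [-6.28, 2.06, 10.4, 18.74, 27.08]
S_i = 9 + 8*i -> [9, 17, 25, 33, 41]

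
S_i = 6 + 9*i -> [6, 15, 24, 33, 42]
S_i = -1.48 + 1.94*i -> [-1.48, 0.46, 2.4, 4.34, 6.28]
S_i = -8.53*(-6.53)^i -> [-8.53, 55.7, -363.73, 2375.14, -15509.64]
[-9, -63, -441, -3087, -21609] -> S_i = -9*7^i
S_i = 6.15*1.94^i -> [6.15, 11.93, 23.15, 44.9, 87.11]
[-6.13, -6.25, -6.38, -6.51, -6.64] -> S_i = -6.13*1.02^i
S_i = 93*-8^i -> [93, -744, 5952, -47616, 380928]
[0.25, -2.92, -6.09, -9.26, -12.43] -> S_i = 0.25 + -3.17*i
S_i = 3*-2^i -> [3, -6, 12, -24, 48]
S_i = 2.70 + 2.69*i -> [2.7, 5.39, 8.08, 10.77, 13.46]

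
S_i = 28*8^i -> [28, 224, 1792, 14336, 114688]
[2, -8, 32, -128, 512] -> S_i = 2*-4^i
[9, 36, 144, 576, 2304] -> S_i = 9*4^i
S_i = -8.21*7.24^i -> [-8.21, -59.44, -430.35, -3115.72, -22557.84]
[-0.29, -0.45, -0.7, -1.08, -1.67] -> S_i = -0.29*1.55^i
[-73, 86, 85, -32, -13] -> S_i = Random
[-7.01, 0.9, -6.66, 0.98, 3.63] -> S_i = Random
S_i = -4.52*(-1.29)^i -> [-4.52, 5.83, -7.52, 9.7, -12.52]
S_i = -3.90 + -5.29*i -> [-3.9, -9.19, -14.48, -19.77, -25.06]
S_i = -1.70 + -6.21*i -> [-1.7, -7.91, -14.12, -20.33, -26.54]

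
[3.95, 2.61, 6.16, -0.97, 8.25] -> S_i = Random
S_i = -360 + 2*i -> [-360, -358, -356, -354, -352]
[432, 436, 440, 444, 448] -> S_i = 432 + 4*i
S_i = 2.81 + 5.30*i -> [2.81, 8.11, 13.41, 18.71, 24.01]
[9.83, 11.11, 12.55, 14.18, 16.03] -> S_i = 9.83*1.13^i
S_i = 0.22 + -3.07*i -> [0.22, -2.85, -5.92, -8.99, -12.06]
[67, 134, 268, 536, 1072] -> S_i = 67*2^i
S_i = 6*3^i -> [6, 18, 54, 162, 486]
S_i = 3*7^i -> [3, 21, 147, 1029, 7203]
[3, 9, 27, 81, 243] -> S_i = 3*3^i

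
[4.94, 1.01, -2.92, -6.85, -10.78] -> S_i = 4.94 + -3.93*i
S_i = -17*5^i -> [-17, -85, -425, -2125, -10625]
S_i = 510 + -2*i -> [510, 508, 506, 504, 502]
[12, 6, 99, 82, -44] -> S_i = Random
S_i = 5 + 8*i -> [5, 13, 21, 29, 37]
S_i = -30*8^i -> [-30, -240, -1920, -15360, -122880]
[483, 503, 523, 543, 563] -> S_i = 483 + 20*i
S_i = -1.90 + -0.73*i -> [-1.9, -2.63, -3.36, -4.09, -4.82]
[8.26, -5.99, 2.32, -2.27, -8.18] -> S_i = Random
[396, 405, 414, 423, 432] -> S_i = 396 + 9*i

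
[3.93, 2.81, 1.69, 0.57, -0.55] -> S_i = 3.93 + -1.12*i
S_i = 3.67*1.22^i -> [3.67, 4.48, 5.46, 6.66, 8.13]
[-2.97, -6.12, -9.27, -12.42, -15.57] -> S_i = -2.97 + -3.15*i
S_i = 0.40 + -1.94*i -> [0.4, -1.54, -3.48, -5.42, -7.36]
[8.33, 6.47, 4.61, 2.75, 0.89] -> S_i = 8.33 + -1.86*i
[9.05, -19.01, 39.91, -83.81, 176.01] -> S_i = 9.05*(-2.10)^i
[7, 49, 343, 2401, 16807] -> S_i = 7*7^i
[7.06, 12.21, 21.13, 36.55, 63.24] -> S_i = 7.06*1.73^i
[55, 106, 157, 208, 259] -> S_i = 55 + 51*i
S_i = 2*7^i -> [2, 14, 98, 686, 4802]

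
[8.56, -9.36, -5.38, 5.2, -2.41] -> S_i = Random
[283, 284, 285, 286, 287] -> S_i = 283 + 1*i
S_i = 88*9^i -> [88, 792, 7128, 64152, 577368]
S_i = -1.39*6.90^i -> [-1.39, -9.59, -66.18, -456.63, -3150.73]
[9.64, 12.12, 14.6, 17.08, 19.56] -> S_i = 9.64 + 2.48*i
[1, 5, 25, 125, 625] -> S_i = 1*5^i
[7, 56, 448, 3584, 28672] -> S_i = 7*8^i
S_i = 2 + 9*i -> [2, 11, 20, 29, 38]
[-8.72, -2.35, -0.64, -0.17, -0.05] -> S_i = -8.72*0.27^i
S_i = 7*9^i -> [7, 63, 567, 5103, 45927]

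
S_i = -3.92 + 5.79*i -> [-3.92, 1.87, 7.66, 13.45, 19.24]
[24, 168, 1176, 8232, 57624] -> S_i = 24*7^i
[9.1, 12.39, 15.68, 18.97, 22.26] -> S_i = 9.10 + 3.29*i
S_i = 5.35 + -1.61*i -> [5.35, 3.74, 2.13, 0.52, -1.09]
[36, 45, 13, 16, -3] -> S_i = Random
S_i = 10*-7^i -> [10, -70, 490, -3430, 24010]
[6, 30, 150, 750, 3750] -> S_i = 6*5^i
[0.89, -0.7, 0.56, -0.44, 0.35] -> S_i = 0.89*(-0.79)^i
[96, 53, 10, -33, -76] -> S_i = 96 + -43*i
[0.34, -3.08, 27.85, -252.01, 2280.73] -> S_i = 0.34*(-9.05)^i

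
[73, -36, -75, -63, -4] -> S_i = Random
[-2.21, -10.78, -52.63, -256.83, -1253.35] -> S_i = -2.21*4.88^i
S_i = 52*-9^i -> [52, -468, 4212, -37908, 341172]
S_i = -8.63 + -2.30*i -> [-8.63, -10.93, -13.23, -15.53, -17.83]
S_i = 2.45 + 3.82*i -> [2.45, 6.27, 10.09, 13.91, 17.73]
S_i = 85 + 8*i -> [85, 93, 101, 109, 117]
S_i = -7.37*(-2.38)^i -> [-7.37, 17.54, -41.75, 99.36, -236.47]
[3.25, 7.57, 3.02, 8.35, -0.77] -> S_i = Random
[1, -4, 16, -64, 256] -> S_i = 1*-4^i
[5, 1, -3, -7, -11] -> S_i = 5 + -4*i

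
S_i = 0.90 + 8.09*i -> [0.9, 8.99, 17.08, 25.17, 33.26]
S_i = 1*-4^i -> [1, -4, 16, -64, 256]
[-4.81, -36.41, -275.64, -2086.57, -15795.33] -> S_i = -4.81*7.57^i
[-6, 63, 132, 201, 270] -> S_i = -6 + 69*i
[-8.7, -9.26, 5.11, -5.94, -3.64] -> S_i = Random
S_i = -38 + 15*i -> [-38, -23, -8, 7, 22]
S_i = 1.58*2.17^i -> [1.58, 3.43, 7.44, 16.14, 35.03]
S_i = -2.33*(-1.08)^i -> [-2.33, 2.52, -2.72, 2.94, -3.17]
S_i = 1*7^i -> [1, 7, 49, 343, 2401]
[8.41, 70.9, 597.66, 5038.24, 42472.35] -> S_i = 8.41*8.43^i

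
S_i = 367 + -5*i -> [367, 362, 357, 352, 347]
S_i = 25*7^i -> [25, 175, 1225, 8575, 60025]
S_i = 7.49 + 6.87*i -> [7.49, 14.36, 21.23, 28.1, 34.97]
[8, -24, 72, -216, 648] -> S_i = 8*-3^i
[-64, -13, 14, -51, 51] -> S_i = Random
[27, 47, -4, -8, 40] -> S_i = Random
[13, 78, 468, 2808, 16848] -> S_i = 13*6^i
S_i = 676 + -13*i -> [676, 663, 650, 637, 624]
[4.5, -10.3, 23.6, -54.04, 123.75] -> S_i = 4.50*(-2.29)^i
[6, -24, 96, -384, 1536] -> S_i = 6*-4^i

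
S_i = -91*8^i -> [-91, -728, -5824, -46592, -372736]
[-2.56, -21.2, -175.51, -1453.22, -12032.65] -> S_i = -2.56*8.28^i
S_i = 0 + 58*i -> [0, 58, 116, 174, 232]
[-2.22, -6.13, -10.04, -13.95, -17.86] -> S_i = -2.22 + -3.91*i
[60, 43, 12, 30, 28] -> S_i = Random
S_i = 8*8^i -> [8, 64, 512, 4096, 32768]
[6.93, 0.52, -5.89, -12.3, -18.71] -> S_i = 6.93 + -6.41*i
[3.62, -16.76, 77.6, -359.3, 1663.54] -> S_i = 3.62*(-4.63)^i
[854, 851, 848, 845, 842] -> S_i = 854 + -3*i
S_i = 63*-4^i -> [63, -252, 1008, -4032, 16128]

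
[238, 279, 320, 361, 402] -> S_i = 238 + 41*i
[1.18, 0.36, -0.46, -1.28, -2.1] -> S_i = 1.18 + -0.82*i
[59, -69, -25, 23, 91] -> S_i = Random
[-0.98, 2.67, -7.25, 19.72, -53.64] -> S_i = -0.98*(-2.72)^i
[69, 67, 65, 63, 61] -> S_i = 69 + -2*i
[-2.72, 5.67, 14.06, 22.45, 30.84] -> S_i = -2.72 + 8.39*i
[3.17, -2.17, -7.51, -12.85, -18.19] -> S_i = 3.17 + -5.34*i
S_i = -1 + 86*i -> [-1, 85, 171, 257, 343]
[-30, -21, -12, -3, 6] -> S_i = -30 + 9*i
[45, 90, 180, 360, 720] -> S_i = 45*2^i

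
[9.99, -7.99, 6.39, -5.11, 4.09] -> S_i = 9.99*(-0.80)^i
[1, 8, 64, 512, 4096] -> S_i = 1*8^i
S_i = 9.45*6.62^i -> [9.45, 62.56, 414.14, 2741.61, 18149.46]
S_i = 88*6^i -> [88, 528, 3168, 19008, 114048]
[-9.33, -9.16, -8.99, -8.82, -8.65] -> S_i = -9.33 + 0.17*i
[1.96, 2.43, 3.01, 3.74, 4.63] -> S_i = 1.96*1.24^i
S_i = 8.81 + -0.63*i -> [8.81, 8.18, 7.55, 6.92, 6.29]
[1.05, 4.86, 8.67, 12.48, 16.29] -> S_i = 1.05 + 3.81*i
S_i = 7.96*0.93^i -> [7.96, 7.4, 6.88, 6.4, 5.95]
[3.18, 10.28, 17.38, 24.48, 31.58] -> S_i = 3.18 + 7.10*i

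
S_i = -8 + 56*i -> [-8, 48, 104, 160, 216]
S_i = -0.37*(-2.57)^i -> [-0.37, 0.95, -2.44, 6.28, -16.14]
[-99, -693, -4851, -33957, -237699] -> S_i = -99*7^i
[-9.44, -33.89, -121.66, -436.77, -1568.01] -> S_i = -9.44*3.59^i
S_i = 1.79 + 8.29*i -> [1.79, 10.08, 18.37, 26.66, 34.95]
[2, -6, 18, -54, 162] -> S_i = 2*-3^i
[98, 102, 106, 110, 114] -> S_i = 98 + 4*i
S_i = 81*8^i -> [81, 648, 5184, 41472, 331776]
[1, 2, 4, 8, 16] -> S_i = 1*2^i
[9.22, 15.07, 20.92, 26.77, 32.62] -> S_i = 9.22 + 5.85*i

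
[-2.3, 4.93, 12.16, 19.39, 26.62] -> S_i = -2.30 + 7.23*i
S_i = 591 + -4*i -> [591, 587, 583, 579, 575]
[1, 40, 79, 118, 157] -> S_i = 1 + 39*i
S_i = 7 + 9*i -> [7, 16, 25, 34, 43]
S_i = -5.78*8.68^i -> [-5.78, -50.17, -435.48, -3779.96, -32810.04]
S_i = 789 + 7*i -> [789, 796, 803, 810, 817]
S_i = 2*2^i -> [2, 4, 8, 16, 32]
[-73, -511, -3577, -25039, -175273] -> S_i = -73*7^i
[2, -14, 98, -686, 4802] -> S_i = 2*-7^i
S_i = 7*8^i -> [7, 56, 448, 3584, 28672]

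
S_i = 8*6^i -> [8, 48, 288, 1728, 10368]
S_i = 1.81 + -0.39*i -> [1.81, 1.42, 1.03, 0.64, 0.25]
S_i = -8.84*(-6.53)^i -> [-8.84, 57.73, -376.95, 2461.45, -16073.3]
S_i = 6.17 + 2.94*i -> [6.17, 9.11, 12.05, 14.99, 17.93]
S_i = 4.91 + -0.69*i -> [4.91, 4.22, 3.53, 2.84, 2.15]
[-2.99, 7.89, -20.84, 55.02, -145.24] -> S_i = -2.99*(-2.64)^i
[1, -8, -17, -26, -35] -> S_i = 1 + -9*i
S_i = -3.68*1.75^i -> [-3.68, -6.44, -11.27, -19.72, -34.51]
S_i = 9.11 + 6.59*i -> [9.11, 15.7, 22.29, 28.88, 35.47]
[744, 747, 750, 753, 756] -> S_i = 744 + 3*i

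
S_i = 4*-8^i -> [4, -32, 256, -2048, 16384]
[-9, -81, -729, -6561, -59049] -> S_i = -9*9^i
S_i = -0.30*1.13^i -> [-0.3, -0.34, -0.38, -0.43, -0.49]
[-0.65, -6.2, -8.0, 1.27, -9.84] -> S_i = Random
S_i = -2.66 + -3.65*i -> [-2.66, -6.31, -9.96, -13.61, -17.26]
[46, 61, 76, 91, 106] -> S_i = 46 + 15*i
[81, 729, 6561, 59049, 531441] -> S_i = 81*9^i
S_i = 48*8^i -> [48, 384, 3072, 24576, 196608]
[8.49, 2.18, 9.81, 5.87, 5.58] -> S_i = Random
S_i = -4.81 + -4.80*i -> [-4.81, -9.61, -14.41, -19.21, -24.01]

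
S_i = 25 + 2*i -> [25, 27, 29, 31, 33]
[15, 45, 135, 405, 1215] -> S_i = 15*3^i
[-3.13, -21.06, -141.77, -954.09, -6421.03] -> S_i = -3.13*6.73^i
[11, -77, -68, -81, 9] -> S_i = Random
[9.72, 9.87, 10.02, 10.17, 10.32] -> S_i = 9.72 + 0.15*i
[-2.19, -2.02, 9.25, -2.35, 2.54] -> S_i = Random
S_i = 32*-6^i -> [32, -192, 1152, -6912, 41472]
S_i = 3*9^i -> [3, 27, 243, 2187, 19683]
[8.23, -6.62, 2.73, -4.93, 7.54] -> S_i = Random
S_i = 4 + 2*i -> [4, 6, 8, 10, 12]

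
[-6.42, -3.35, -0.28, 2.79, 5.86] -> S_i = -6.42 + 3.07*i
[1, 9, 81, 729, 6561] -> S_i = 1*9^i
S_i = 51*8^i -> [51, 408, 3264, 26112, 208896]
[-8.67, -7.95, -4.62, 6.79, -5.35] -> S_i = Random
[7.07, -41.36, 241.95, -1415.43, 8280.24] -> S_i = 7.07*(-5.85)^i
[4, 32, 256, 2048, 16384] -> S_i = 4*8^i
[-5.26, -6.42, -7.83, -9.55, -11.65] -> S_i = -5.26*1.22^i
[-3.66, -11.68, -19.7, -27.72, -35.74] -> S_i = -3.66 + -8.02*i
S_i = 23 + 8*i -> [23, 31, 39, 47, 55]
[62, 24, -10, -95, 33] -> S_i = Random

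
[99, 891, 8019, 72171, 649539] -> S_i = 99*9^i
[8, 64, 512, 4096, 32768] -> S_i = 8*8^i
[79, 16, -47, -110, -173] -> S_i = 79 + -63*i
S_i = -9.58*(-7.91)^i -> [-9.58, 75.78, -599.4, 4741.27, -37503.47]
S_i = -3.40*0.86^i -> [-3.4, -2.92, -2.51, -2.16, -1.86]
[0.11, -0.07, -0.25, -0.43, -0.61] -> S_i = 0.11 + -0.18*i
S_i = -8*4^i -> [-8, -32, -128, -512, -2048]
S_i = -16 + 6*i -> [-16, -10, -4, 2, 8]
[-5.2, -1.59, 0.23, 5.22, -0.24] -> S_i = Random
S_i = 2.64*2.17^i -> [2.64, 5.73, 12.43, 26.98, 58.54]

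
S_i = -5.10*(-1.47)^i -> [-5.1, 7.5, -11.02, 16.2, -23.81]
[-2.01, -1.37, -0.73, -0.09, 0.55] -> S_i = -2.01 + 0.64*i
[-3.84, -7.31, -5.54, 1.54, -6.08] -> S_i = Random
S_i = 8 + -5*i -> [8, 3, -2, -7, -12]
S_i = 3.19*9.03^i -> [3.19, 28.81, 260.12, 2348.84, 21210.05]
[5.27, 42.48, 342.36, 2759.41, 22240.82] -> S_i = 5.27*8.06^i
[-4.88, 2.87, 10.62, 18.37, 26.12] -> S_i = -4.88 + 7.75*i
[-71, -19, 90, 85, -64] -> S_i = Random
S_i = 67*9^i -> [67, 603, 5427, 48843, 439587]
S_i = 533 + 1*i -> [533, 534, 535, 536, 537]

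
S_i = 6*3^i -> [6, 18, 54, 162, 486]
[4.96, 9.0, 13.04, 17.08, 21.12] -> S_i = 4.96 + 4.04*i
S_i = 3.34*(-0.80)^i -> [3.34, -2.67, 2.14, -1.71, 1.37]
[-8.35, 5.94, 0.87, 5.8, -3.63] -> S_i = Random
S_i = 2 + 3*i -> [2, 5, 8, 11, 14]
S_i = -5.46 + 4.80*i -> [-5.46, -0.66, 4.14, 8.94, 13.74]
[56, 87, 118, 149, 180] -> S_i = 56 + 31*i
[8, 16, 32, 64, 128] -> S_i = 8*2^i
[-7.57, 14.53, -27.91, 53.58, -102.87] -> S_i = -7.57*(-1.92)^i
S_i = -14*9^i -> [-14, -126, -1134, -10206, -91854]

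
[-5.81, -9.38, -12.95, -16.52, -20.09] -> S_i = -5.81 + -3.57*i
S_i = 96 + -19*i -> [96, 77, 58, 39, 20]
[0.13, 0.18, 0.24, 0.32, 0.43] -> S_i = 0.13*1.35^i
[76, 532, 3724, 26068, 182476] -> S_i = 76*7^i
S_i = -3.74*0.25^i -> [-3.74, -0.94, -0.23, -0.06, -0.01]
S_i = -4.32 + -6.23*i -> [-4.32, -10.55, -16.78, -23.01, -29.24]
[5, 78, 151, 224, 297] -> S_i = 5 + 73*i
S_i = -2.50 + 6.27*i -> [-2.5, 3.77, 10.04, 16.31, 22.58]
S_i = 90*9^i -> [90, 810, 7290, 65610, 590490]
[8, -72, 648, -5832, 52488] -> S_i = 8*-9^i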